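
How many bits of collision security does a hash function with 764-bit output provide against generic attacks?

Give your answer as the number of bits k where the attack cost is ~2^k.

Step 1: The hash has a 764-bit output.
Step 2: Collision resistance means it should be infeasible to find any x != y with h(x) = h(y).
By the birthday bound, a generic collision search succeeds after about sqrt(2^764) = 2^(764/2) = 2^382 evaluations.
Step 3: Security level = 382 bits.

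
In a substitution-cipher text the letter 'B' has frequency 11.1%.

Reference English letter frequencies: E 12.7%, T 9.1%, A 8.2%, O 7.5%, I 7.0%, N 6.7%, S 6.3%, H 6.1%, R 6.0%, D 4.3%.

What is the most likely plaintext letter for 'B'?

Step 1: The observed frequency is 11.1%.
Step 2: Compare with English frequencies:
  E: 12.7% (difference: 1.6%) <-- closest
  T: 9.1% (difference: 2.0%)
  A: 8.2% (difference: 2.9%)
  O: 7.5% (difference: 3.6%)
  I: 7.0% (difference: 4.1%)
  N: 6.7% (difference: 4.4%)
  S: 6.3% (difference: 4.8%)
  H: 6.1% (difference: 5.0%)
  R: 6.0% (difference: 5.1%)
  D: 4.3% (difference: 6.8%)
Step 3: 'B' most likely represents 'E' (frequency 12.7%).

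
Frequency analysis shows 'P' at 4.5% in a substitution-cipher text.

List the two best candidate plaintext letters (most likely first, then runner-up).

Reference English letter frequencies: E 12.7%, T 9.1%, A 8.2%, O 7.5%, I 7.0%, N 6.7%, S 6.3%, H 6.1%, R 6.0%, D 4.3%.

Step 1: Observed frequency of 'P' is 4.5%.
Step 2: Compute distances to each reference frequency and sort:
  D (4.3%): difference = 0.2% <-- BEST
  R (6.0%): difference = 1.5% <-- RUNNER-UP
  H (6.1%): difference = 1.6%
  S (6.3%): difference = 1.8%
  N (6.7%): difference = 2.2%
Step 3: Most likely is 'D' (4.3%, diff 0.2%); second most likely is 'R' (6.0%, diff 1.5%).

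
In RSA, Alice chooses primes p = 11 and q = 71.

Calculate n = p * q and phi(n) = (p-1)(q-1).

Step 1: n = p * q = 11 * 71 = 781.
Step 2: phi(n) = (p-1)(q-1) = 10 * 70 = 700.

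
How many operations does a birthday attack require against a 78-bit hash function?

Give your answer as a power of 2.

Step 1: The birthday paradox gives collision probability ~50% after sqrt(2^n) = 2^(n/2) hashes.
Step 2: For 78-bit output: 2^(78/2) = 2^39.
Step 3: Approximately 2^39 hash computations needed.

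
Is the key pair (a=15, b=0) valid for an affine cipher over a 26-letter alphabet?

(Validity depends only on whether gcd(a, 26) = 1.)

Step 1: Compute gcd(15, 26).
Step 2: gcd(15, 26) = 1.
Since gcd = 1, 15 is coprime with 26, so it is a valid key.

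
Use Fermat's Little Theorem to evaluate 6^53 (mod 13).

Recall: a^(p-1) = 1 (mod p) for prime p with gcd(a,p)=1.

Step 1: Since 13 is prime, by Fermat's Little Theorem: 6^12 = 1 (mod 13).
Step 2: Reduce exponent: 53 mod 12 = 5.
Step 3: So 6^53 = 6^5 (mod 13).
Step 4: 6^5 mod 13 = 2.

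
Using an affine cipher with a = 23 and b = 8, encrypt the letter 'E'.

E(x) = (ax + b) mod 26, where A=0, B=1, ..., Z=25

Step 1: Convert 'E' to number: x = 4.
Step 2: E(4) = (23 * 4 + 8) mod 26 = 100 mod 26 = 22.
Step 3: Convert 22 back to letter: W.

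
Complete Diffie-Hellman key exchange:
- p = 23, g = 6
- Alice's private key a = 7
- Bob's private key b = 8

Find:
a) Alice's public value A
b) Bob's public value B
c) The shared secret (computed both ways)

Step 1: A = g^a mod p = 6^7 mod 23 = 3.
Step 2: B = g^b mod p = 6^8 mod 23 = 18.
Step 3: Alice computes s = B^a mod p = 18^7 mod 23 = 6.
Step 4: Bob computes s = A^b mod p = 3^8 mod 23 = 6.
Both sides agree: shared secret = 6.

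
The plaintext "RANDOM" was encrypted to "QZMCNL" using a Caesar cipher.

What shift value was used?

Step 1: Compare first letters: R (position 17) -> Q (position 16).
Step 2: Shift = (16 - 17) mod 26 = 25.
The shift value is 25.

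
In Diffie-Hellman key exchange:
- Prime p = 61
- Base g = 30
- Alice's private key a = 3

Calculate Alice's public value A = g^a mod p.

Step 1: A = g^a mod p = 30^3 mod 61.
  30^1 mod 61 = 30
  30^2 mod 61 = (30 * 30) mod 61 = 46
  30^3 mod 61 = (46 * 30) mod 61 = 38
Result: A = 38.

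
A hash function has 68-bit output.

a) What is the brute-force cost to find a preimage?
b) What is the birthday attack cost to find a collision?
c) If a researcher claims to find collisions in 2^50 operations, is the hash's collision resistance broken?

Step 1: Preimage resistance requires brute-force of 2^68 operations.
Step 2: Collision resistance (birthday bound) = 2^(68/2) = 2^34.
Step 3: The claimed attack costs 2^50 operations.
Step 4: Since 2^50 >= 2^34, the claimed attack is no faster than the generic birthday attack, so this does not break collision resistance.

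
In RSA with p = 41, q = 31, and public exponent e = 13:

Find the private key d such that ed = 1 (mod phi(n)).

Step 1: n = 41 * 31 = 1271.
Step 2: phi(n) = 40 * 30 = 1200.
Step 3: Find d such that 13 * d = 1 (mod 1200).
Step 4: d = 13^(-1) mod 1200 = 277.
Verification: 13 * 277 = 3601 = 3 * 1200 + 1.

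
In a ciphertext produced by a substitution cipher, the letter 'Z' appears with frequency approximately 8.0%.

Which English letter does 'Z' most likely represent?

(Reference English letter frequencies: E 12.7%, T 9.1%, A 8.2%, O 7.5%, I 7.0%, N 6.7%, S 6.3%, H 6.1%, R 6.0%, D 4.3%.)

Step 1: The observed frequency is 8.0%.
Step 2: Compare with English frequencies:
  E: 12.7% (difference: 4.7%)
  T: 9.1% (difference: 1.1%)
  A: 8.2% (difference: 0.2%) <-- closest
  O: 7.5% (difference: 0.5%)
  I: 7.0% (difference: 1.0%)
  N: 6.7% (difference: 1.3%)
  S: 6.3% (difference: 1.7%)
  H: 6.1% (difference: 1.9%)
  R: 6.0% (difference: 2.0%)
  D: 4.3% (difference: 3.7%)
Step 3: 'Z' most likely represents 'A' (frequency 8.2%).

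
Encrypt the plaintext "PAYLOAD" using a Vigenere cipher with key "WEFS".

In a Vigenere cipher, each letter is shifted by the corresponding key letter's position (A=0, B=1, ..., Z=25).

Step 1: Repeat key to match plaintext length:
  Plaintext: PAYLOAD
  Key:       WEFSWEF
Step 2: Encrypt each letter:
  P(15) + W(22) = (15+22) mod 26 = 11 = L
  A(0) + E(4) = (0+4) mod 26 = 4 = E
  Y(24) + F(5) = (24+5) mod 26 = 3 = D
  L(11) + S(18) = (11+18) mod 26 = 3 = D
  O(14) + W(22) = (14+22) mod 26 = 10 = K
  A(0) + E(4) = (0+4) mod 26 = 4 = E
  D(3) + F(5) = (3+5) mod 26 = 8 = I
Ciphertext: LEDDKEI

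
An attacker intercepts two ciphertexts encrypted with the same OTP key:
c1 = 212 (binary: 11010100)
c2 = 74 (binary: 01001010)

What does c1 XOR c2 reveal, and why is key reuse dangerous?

Step 1: c1 XOR c2 = (m1 XOR k) XOR (m2 XOR k).
Step 2: By XOR associativity/commutativity: = m1 XOR m2 XOR k XOR k = m1 XOR m2.
Step 3: 11010100 XOR 01001010 = 10011110 = 158.
Step 4: The key cancels out! An attacker learns m1 XOR m2 = 158, revealing the relationship between plaintexts.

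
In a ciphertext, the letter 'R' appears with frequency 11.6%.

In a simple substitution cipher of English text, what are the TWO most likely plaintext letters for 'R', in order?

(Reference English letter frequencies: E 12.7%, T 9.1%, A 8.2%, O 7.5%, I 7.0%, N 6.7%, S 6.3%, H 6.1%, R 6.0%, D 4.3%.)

Step 1: Observed frequency of 'R' is 11.6%.
Step 2: Compute distances to each reference frequency and sort:
  E (12.7%): difference = 1.1% <-- BEST
  T (9.1%): difference = 2.5% <-- RUNNER-UP
  A (8.2%): difference = 3.4%
  O (7.5%): difference = 4.1%
  I (7.0%): difference = 4.6%
Step 3: Most likely is 'E' (12.7%, diff 1.1%); second most likely is 'T' (9.1%, diff 2.5%).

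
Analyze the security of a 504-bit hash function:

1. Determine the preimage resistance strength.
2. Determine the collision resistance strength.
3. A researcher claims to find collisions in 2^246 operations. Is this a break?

Step 1: Preimage resistance requires brute-force of 2^504 operations.
Step 2: Collision resistance (birthday bound) = 2^(504/2) = 2^252.
Step 3: The claimed attack costs 2^246 operations.
Step 4: Since 2^246 < 2^252, the claimed attack beats the generic birthday bound, so collision resistance is broken.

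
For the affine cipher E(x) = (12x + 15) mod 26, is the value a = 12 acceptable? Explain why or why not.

Step 1: Compute gcd(12, 26).
Step 2: gcd(12, 26) = 2.
Since gcd = 2 != 1, 12 shares a common factor with 26, so it cannot be used.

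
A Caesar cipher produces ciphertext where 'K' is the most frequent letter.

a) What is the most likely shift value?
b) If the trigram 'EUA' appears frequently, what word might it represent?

Step 1: In English, 'E' is the most frequent letter (12.7%).
Step 2: The most frequent ciphertext letter is 'K' (position 10).
Step 3: Shift = (10 - 4) mod 26 = 6.
Step 4: Decrypt 'EUA' by shifting back 6:
  E -> Y
  U -> O
  A -> U
Step 5: 'EUA' decrypts to 'YOU'.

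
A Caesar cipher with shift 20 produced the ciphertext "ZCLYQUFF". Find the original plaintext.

Step 1: Reverse the shift by subtracting 20 from each letter position.
  Z (position 25) -> position (25-20) mod 26 = 5 -> F
  C (position 2) -> position (2-20) mod 26 = 8 -> I
  L (position 11) -> position (11-20) mod 26 = 17 -> R
  Y (position 24) -> position (24-20) mod 26 = 4 -> E
  Q (position 16) -> position (16-20) mod 26 = 22 -> W
  U (position 20) -> position (20-20) mod 26 = 0 -> A
  F (position 5) -> position (5-20) mod 26 = 11 -> L
  F (position 5) -> position (5-20) mod 26 = 11 -> L
Decrypted message: FIREWALL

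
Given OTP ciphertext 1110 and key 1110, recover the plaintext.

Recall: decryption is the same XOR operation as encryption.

Step 1: XOR ciphertext with key:
  Ciphertext: 1110
  Key:        1110
  XOR:        0000
Step 2: Plaintext = 0000 = 0 in decimal.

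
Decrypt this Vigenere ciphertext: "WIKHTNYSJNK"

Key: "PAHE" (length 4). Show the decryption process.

Step 1: Key 'PAHE' has length 4. Extended key: PAHEPAHEPAH
Step 2: Decrypt each position:
  W(22) - P(15) = 7 = H
  I(8) - A(0) = 8 = I
  K(10) - H(7) = 3 = D
  H(7) - E(4) = 3 = D
  T(19) - P(15) = 4 = E
  N(13) - A(0) = 13 = N
  Y(24) - H(7) = 17 = R
  S(18) - E(4) = 14 = O
  J(9) - P(15) = 20 = U
  N(13) - A(0) = 13 = N
  K(10) - H(7) = 3 = D
Plaintext: HIDDENROUND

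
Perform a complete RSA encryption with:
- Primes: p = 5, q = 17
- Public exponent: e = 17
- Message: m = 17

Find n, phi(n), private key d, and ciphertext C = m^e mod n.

Step 1: n = 5 * 17 = 85.
Step 2: phi(n) = (5-1)(17-1) = 4 * 16 = 64.
Step 3: Find d = 17^(-1) mod 64 = 49.
  Verify: 17 * 49 = 833 = 1 (mod 64).
Step 4: C = 17^17 mod 85 = 17.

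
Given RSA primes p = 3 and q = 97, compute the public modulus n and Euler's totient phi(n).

Step 1: n = p * q = 3 * 97 = 291.
Step 2: phi(n) = (p-1)(q-1) = 2 * 96 = 192.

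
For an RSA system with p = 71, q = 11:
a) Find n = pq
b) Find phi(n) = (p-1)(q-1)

Step 1: n = p * q = 71 * 11 = 781.
Step 2: phi(n) = (p-1)(q-1) = 70 * 10 = 700.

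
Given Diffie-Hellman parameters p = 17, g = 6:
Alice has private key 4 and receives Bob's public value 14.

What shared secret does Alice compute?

Step 1: s = B^a mod p = 14^4 mod 17.
  14^1 mod 17 = 14
  14^2 mod 17 = (14 * 14) mod 17 = 9
  14^3 mod 17 = (9 * 14) mod 17 = 7
  14^4 mod 17 = (7 * 14) mod 17 = 13
Result: shared secret = 13.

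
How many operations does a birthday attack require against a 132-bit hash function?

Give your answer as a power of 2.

Step 1: The birthday paradox gives collision probability ~50% after sqrt(2^n) = 2^(n/2) hashes.
Step 2: For 132-bit output: 2^(132/2) = 2^66.
Step 3: Approximately 2^66 hash computations needed.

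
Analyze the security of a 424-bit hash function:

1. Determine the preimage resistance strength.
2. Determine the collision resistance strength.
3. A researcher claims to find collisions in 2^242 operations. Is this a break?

Step 1: Preimage resistance requires brute-force of 2^424 operations.
Step 2: Collision resistance (birthday bound) = 2^(424/2) = 2^212.
Step 3: The claimed attack costs 2^242 operations.
Step 4: Since 2^242 >= 2^212, the claimed attack is no faster than the generic birthday attack, so this does not break collision resistance.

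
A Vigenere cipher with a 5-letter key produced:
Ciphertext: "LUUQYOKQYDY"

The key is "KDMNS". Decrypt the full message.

Step 1: Key 'KDMNS' has length 5. Extended key: KDMNSKDMNSK
Step 2: Decrypt each position:
  L(11) - K(10) = 1 = B
  U(20) - D(3) = 17 = R
  U(20) - M(12) = 8 = I
  Q(16) - N(13) = 3 = D
  Y(24) - S(18) = 6 = G
  O(14) - K(10) = 4 = E
  K(10) - D(3) = 7 = H
  Q(16) - M(12) = 4 = E
  Y(24) - N(13) = 11 = L
  D(3) - S(18) = 11 = L
  Y(24) - K(10) = 14 = O
Plaintext: BRIDGEHELLO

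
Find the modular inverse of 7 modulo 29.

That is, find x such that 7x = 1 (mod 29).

Step 1: We need x such that 7 * x = 1 (mod 29).
Step 2: Using the extended Euclidean algorithm or trial:
  7 * 25 = 175 = 6 * 29 + 1.
Step 3: Since 175 mod 29 = 1, the inverse is x = 25.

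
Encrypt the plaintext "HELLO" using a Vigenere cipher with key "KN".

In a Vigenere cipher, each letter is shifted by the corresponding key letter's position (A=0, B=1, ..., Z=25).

Step 1: Repeat key to match plaintext length:
  Plaintext: HELLO
  Key:       KNKNK
Step 2: Encrypt each letter:
  H(7) + K(10) = (7+10) mod 26 = 17 = R
  E(4) + N(13) = (4+13) mod 26 = 17 = R
  L(11) + K(10) = (11+10) mod 26 = 21 = V
  L(11) + N(13) = (11+13) mod 26 = 24 = Y
  O(14) + K(10) = (14+10) mod 26 = 24 = Y
Ciphertext: RRVYY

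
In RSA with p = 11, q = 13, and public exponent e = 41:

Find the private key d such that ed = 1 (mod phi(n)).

Step 1: n = 11 * 13 = 143.
Step 2: phi(n) = 10 * 12 = 120.
Step 3: Find d such that 41 * d = 1 (mod 120).
Step 4: d = 41^(-1) mod 120 = 41.
Verification: 41 * 41 = 1681 = 14 * 120 + 1.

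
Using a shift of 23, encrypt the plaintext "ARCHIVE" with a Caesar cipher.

Step 1: For each letter, shift forward by 23 positions (mod 26).
  A (position 0) -> position (0+23) mod 26 = 23 -> X
  R (position 17) -> position (17+23) mod 26 = 14 -> O
  C (position 2) -> position (2+23) mod 26 = 25 -> Z
  H (position 7) -> position (7+23) mod 26 = 4 -> E
  I (position 8) -> position (8+23) mod 26 = 5 -> F
  V (position 21) -> position (21+23) mod 26 = 18 -> S
  E (position 4) -> position (4+23) mod 26 = 1 -> B
Result: XOZEFSB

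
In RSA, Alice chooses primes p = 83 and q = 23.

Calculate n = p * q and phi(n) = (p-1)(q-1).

Step 1: n = p * q = 83 * 23 = 1909.
Step 2: phi(n) = (p-1)(q-1) = 82 * 22 = 1804.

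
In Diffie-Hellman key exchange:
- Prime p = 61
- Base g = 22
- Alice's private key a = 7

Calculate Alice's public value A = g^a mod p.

Step 1: A = g^a mod p = 22^7 mod 61.
  22^1 mod 61 = 22
  22^2 mod 61 = (22 * 22) mod 61 = 57
  22^3 mod 61 = (57 * 22) mod 61 = 34
  22^4 mod 61 = (34 * 22) mod 61 = 16
  22^5 mod 61 = (16 * 22) mod 61 = 47
  22^6 mod 61 = (47 * 22) mod 61 = 58
  22^7 mod 61 = (58 * 22) mod 61 = 56
Result: A = 56.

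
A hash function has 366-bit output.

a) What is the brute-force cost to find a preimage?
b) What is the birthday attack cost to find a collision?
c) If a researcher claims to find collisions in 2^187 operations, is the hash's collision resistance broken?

Step 1: Preimage resistance requires brute-force of 2^366 operations.
Step 2: Collision resistance (birthday bound) = 2^(366/2) = 2^183.
Step 3: The claimed attack costs 2^187 operations.
Step 4: Since 2^187 >= 2^183, the claimed attack is no faster than the generic birthday attack, so this does not break collision resistance.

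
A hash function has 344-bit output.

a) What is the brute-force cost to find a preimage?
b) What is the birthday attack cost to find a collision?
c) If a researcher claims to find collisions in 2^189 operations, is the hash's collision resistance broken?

Step 1: Preimage resistance requires brute-force of 2^344 operations.
Step 2: Collision resistance (birthday bound) = 2^(344/2) = 2^172.
Step 3: The claimed attack costs 2^189 operations.
Step 4: Since 2^189 >= 2^172, the claimed attack is no faster than the generic birthday attack, so this does not break collision resistance.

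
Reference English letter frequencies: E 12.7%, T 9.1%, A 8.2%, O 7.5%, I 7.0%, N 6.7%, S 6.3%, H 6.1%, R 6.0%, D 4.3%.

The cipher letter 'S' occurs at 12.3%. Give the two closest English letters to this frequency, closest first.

Step 1: Observed frequency of 'S' is 12.3%.
Step 2: Compute distances to each reference frequency and sort:
  E (12.7%): difference = 0.4% <-- BEST
  T (9.1%): difference = 3.2% <-- RUNNER-UP
  A (8.2%): difference = 4.1%
  O (7.5%): difference = 4.8%
  I (7.0%): difference = 5.3%
Step 3: Most likely is 'E' (12.7%, diff 0.4%); second most likely is 'T' (9.1%, diff 3.2%).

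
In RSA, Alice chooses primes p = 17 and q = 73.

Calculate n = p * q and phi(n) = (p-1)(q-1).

Step 1: n = p * q = 17 * 73 = 1241.
Step 2: phi(n) = (p-1)(q-1) = 16 * 72 = 1152.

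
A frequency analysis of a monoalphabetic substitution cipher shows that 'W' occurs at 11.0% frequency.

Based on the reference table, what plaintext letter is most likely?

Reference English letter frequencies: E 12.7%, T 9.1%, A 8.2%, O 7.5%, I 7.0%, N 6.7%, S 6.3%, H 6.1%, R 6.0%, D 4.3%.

Step 1: The observed frequency is 11.0%.
Step 2: Compare with English frequencies:
  E: 12.7% (difference: 1.7%) <-- closest
  T: 9.1% (difference: 1.9%)
  A: 8.2% (difference: 2.8%)
  O: 7.5% (difference: 3.5%)
  I: 7.0% (difference: 4.0%)
  N: 6.7% (difference: 4.3%)
  S: 6.3% (difference: 4.7%)
  H: 6.1% (difference: 4.9%)
  R: 6.0% (difference: 5.0%)
  D: 4.3% (difference: 6.7%)
Step 3: 'W' most likely represents 'E' (frequency 12.7%).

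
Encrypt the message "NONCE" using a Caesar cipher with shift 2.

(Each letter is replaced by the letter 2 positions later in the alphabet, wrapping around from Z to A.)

Step 1: For each letter, shift forward by 2 positions (mod 26).
  N (position 13) -> position (13+2) mod 26 = 15 -> P
  O (position 14) -> position (14+2) mod 26 = 16 -> Q
  N (position 13) -> position (13+2) mod 26 = 15 -> P
  C (position 2) -> position (2+2) mod 26 = 4 -> E
  E (position 4) -> position (4+2) mod 26 = 6 -> G
Result: PQPEG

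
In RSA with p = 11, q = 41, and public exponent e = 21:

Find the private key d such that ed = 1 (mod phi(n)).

Step 1: n = 11 * 41 = 451.
Step 2: phi(n) = 10 * 40 = 400.
Step 3: Find d such that 21 * d = 1 (mod 400).
Step 4: d = 21^(-1) mod 400 = 381.
Verification: 21 * 381 = 8001 = 20 * 400 + 1.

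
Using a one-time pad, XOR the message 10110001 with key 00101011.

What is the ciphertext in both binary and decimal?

Step 1: Write out the XOR operation bit by bit:
  Message: 10110001
  Key:     00101011
  XOR:     10011010
Step 2: Convert to decimal: 10011010 = 154.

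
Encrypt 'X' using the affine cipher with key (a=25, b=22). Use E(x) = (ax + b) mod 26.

Step 1: Convert 'X' to number: x = 23.
Step 2: E(23) = (25 * 23 + 22) mod 26 = 597 mod 26 = 25.
Step 3: Convert 25 back to letter: Z.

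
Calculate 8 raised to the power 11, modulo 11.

Step 1: Compute 8^11 mod 11 step by step, reducing modulo 11 at each step.
  8^1 mod 11 = 8
  8^2 mod 11 = (8 * 8) mod 11 = 9
  8^3 mod 11 = (9 * 8) mod 11 = 6
  8^4 mod 11 = (6 * 8) mod 11 = 4
  8^5 mod 11 = (4 * 8) mod 11 = 10
  8^6 mod 11 = (10 * 8) mod 11 = 3
  8^7 mod 11 = (3 * 8) mod 11 = 2
  8^8 mod 11 = (2 * 8) mod 11 = 5
  8^9 mod 11 = (5 * 8) mod 11 = 7
  8^10 mod 11 = (7 * 8) mod 11 = 1
  8^11 mod 11 = (1 * 8) mod 11 = 8
Step 2: Result = 8.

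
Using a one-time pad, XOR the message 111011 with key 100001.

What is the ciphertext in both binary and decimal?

Step 1: Write out the XOR operation bit by bit:
  Message: 111011
  Key:     100001
  XOR:     011010
Step 2: Convert to decimal: 011010 = 26.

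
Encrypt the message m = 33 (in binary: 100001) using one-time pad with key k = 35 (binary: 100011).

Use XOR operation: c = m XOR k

Step 1: Write out the XOR operation bit by bit:
  Message: 100001
  Key:     100011
  XOR:     000010
Step 2: Convert to decimal: 000010 = 2.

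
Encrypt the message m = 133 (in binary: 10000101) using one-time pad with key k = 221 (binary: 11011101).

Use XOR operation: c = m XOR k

Step 1: Write out the XOR operation bit by bit:
  Message: 10000101
  Key:     11011101
  XOR:     01011000
Step 2: Convert to decimal: 01011000 = 88.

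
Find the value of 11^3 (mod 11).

Step 1: Compute 11^3 mod 11 step by step, reducing modulo 11 at each step.
  11^1 mod 11 = 0
  11^2 mod 11 = (0 * 11) mod 11 = 0
  11^3 mod 11 = (0 * 11) mod 11 = 0
Step 2: Result = 0.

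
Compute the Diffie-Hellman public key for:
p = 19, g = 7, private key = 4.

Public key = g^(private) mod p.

Step 1: A = g^a mod p = 7^4 mod 19.
  7^1 mod 19 = 7
  7^2 mod 19 = (7 * 7) mod 19 = 11
  7^3 mod 19 = (11 * 7) mod 19 = 1
  7^4 mod 19 = (1 * 7) mod 19 = 7
Result: A = 7.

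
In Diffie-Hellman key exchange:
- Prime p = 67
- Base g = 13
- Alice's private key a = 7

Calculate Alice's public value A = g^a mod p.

Step 1: A = g^a mod p = 13^7 mod 67.
  13^1 mod 67 = 13
  13^2 mod 67 = (13 * 13) mod 67 = 35
  13^3 mod 67 = (35 * 13) mod 67 = 53
  13^4 mod 67 = (53 * 13) mod 67 = 19
  13^5 mod 67 = (19 * 13) mod 67 = 46
  13^6 mod 67 = (46 * 13) mod 67 = 62
  13^7 mod 67 = (62 * 13) mod 67 = 2
Result: A = 2.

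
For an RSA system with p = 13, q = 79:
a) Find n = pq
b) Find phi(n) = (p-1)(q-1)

Step 1: n = p * q = 13 * 79 = 1027.
Step 2: phi(n) = (p-1)(q-1) = 12 * 78 = 936.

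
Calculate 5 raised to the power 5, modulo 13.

Step 1: Compute 5^5 mod 13 step by step, reducing modulo 13 at each step.
  5^1 mod 13 = 5
  5^2 mod 13 = (5 * 5) mod 13 = 12
  5^3 mod 13 = (12 * 5) mod 13 = 8
  5^4 mod 13 = (8 * 5) mod 13 = 1
  5^5 mod 13 = (1 * 5) mod 13 = 5
Step 2: Result = 5.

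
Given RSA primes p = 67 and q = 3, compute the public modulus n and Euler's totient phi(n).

Step 1: n = p * q = 67 * 3 = 201.
Step 2: phi(n) = (p-1)(q-1) = 66 * 2 = 132.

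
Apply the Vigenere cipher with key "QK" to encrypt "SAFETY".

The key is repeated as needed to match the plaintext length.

Step 1: Repeat key to match plaintext length:
  Plaintext: SAFETY
  Key:       QKQKQK
Step 2: Encrypt each letter:
  S(18) + Q(16) = (18+16) mod 26 = 8 = I
  A(0) + K(10) = (0+10) mod 26 = 10 = K
  F(5) + Q(16) = (5+16) mod 26 = 21 = V
  E(4) + K(10) = (4+10) mod 26 = 14 = O
  T(19) + Q(16) = (19+16) mod 26 = 9 = J
  Y(24) + K(10) = (24+10) mod 26 = 8 = I
Ciphertext: IKVOJI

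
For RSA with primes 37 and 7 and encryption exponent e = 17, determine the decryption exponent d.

Step 1: n = 37 * 7 = 259.
Step 2: phi(n) = 36 * 6 = 216.
Step 3: Find d such that 17 * d = 1 (mod 216).
Step 4: d = 17^(-1) mod 216 = 89.
Verification: 17 * 89 = 1513 = 7 * 216 + 1.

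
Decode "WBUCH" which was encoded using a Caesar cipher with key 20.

Step 1: Reverse the shift by subtracting 20 from each letter position.
  W (position 22) -> position (22-20) mod 26 = 2 -> C
  B (position 1) -> position (1-20) mod 26 = 7 -> H
  U (position 20) -> position (20-20) mod 26 = 0 -> A
  C (position 2) -> position (2-20) mod 26 = 8 -> I
  H (position 7) -> position (7-20) mod 26 = 13 -> N
Decrypted message: CHAIN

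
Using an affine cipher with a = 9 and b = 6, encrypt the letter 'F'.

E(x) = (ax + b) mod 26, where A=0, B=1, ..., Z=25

Step 1: Convert 'F' to number: x = 5.
Step 2: E(5) = (9 * 5 + 6) mod 26 = 51 mod 26 = 25.
Step 3: Convert 25 back to letter: Z.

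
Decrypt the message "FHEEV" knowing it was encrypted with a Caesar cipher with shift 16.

Step 1: Reverse the shift by subtracting 16 from each letter position.
  F (position 5) -> position (5-16) mod 26 = 15 -> P
  H (position 7) -> position (7-16) mod 26 = 17 -> R
  E (position 4) -> position (4-16) mod 26 = 14 -> O
  E (position 4) -> position (4-16) mod 26 = 14 -> O
  V (position 21) -> position (21-16) mod 26 = 5 -> F
Decrypted message: PROOF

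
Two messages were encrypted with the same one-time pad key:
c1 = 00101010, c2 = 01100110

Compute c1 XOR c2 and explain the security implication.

Step 1: c1 XOR c2 = (m1 XOR k) XOR (m2 XOR k).
Step 2: By XOR associativity/commutativity: = m1 XOR m2 XOR k XOR k = m1 XOR m2.
Step 3: 00101010 XOR 01100110 = 01001100 = 76.
Step 4: The key cancels out! An attacker learns m1 XOR m2 = 76, revealing the relationship between plaintexts.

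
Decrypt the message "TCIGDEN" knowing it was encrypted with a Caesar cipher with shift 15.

Step 1: Reverse the shift by subtracting 15 from each letter position.
  T (position 19) -> position (19-15) mod 26 = 4 -> E
  C (position 2) -> position (2-15) mod 26 = 13 -> N
  I (position 8) -> position (8-15) mod 26 = 19 -> T
  G (position 6) -> position (6-15) mod 26 = 17 -> R
  D (position 3) -> position (3-15) mod 26 = 14 -> O
  E (position 4) -> position (4-15) mod 26 = 15 -> P
  N (position 13) -> position (13-15) mod 26 = 24 -> Y
Decrypted message: ENTROPY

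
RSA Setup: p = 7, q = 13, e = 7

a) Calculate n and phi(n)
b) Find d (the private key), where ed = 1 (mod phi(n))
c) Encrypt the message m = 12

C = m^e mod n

Step 1: n = 7 * 13 = 91.
Step 2: phi(n) = (7-1)(13-1) = 6 * 12 = 72.
Step 3: Find d = 7^(-1) mod 72 = 31.
  Verify: 7 * 31 = 217 = 1 (mod 72).
Step 4: C = 12^7 mod 91 = 12.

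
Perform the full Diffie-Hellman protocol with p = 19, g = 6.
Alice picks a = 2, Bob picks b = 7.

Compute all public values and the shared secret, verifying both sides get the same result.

Step 1: A = g^a mod p = 6^2 mod 19 = 17.
Step 2: B = g^b mod p = 6^7 mod 19 = 9.
Step 3: Alice computes s = B^a mod p = 9^2 mod 19 = 5.
Step 4: Bob computes s = A^b mod p = 17^7 mod 19 = 5.
Both sides agree: shared secret = 5.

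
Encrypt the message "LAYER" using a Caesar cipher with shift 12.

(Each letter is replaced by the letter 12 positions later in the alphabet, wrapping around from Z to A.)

Step 1: For each letter, shift forward by 12 positions (mod 26).
  L (position 11) -> position (11+12) mod 26 = 23 -> X
  A (position 0) -> position (0+12) mod 26 = 12 -> M
  Y (position 24) -> position (24+12) mod 26 = 10 -> K
  E (position 4) -> position (4+12) mod 26 = 16 -> Q
  R (position 17) -> position (17+12) mod 26 = 3 -> D
Result: XMKQD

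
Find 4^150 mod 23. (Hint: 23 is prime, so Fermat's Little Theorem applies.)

Step 1: Since 23 is prime, by Fermat's Little Theorem: 4^22 = 1 (mod 23).
Step 2: Reduce exponent: 150 mod 22 = 18.
Step 3: So 4^150 = 4^18 (mod 23).
Step 4: 4^18 mod 23 = 8.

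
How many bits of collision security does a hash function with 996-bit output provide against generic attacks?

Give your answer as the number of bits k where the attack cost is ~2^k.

Step 1: The hash has a 996-bit output.
Step 2: Collision resistance means it should be infeasible to find any x != y with h(x) = h(y).
By the birthday bound, a generic collision search succeeds after about sqrt(2^996) = 2^(996/2) = 2^498 evaluations.
Step 3: Security level = 498 bits.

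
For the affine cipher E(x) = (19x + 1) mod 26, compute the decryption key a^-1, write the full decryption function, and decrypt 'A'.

Step 1: Find a^-1, the modular inverse of 19 mod 26.
Step 2: We need 19 * a^-1 = 1 (mod 26).
Step 3: 19 * 11 = 209 = 8 * 26 + 1, so a^-1 = 11.
Step 4: D(y) = 11(y - 1) mod 26.
Step 5: Apply to 'A' (y = 0): D(0) = 11 * (0 - 1) mod 26 = 11 * -1 mod 26 = 15 -> 'P'.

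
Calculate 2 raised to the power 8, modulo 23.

Step 1: Compute 2^8 mod 23 step by step, reducing modulo 23 at each step.
  2^1 mod 23 = 2
  2^2 mod 23 = (2 * 2) mod 23 = 4
  2^3 mod 23 = (4 * 2) mod 23 = 8
  2^4 mod 23 = (8 * 2) mod 23 = 16
  2^5 mod 23 = (16 * 2) mod 23 = 9
  2^6 mod 23 = (9 * 2) mod 23 = 18
  2^7 mod 23 = (18 * 2) mod 23 = 13
  2^8 mod 23 = (13 * 2) mod 23 = 3
Step 2: Result = 3.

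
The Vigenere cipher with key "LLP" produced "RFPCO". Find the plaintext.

Step 1: Extend key: LLPLL
Step 2: Decrypt each letter (c - k) mod 26:
  R(17) - L(11) = (17-11) mod 26 = 6 = G
  F(5) - L(11) = (5-11) mod 26 = 20 = U
  P(15) - P(15) = (15-15) mod 26 = 0 = A
  C(2) - L(11) = (2-11) mod 26 = 17 = R
  O(14) - L(11) = (14-11) mod 26 = 3 = D
Plaintext: GUARD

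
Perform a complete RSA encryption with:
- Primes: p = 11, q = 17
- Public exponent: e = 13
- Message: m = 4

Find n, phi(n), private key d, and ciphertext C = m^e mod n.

Step 1: n = 11 * 17 = 187.
Step 2: phi(n) = (11-1)(17-1) = 10 * 16 = 160.
Step 3: Find d = 13^(-1) mod 160 = 37.
  Verify: 13 * 37 = 481 = 1 (mod 160).
Step 4: C = 4^13 mod 187 = 174.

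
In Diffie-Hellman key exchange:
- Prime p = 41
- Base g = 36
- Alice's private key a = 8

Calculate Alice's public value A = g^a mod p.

Step 1: A = g^a mod p = 36^8 mod 41.
  36^1 mod 41 = 36
  36^2 mod 41 = (36 * 36) mod 41 = 25
  36^3 mod 41 = (25 * 36) mod 41 = 39
  36^4 mod 41 = (39 * 36) mod 41 = 10
  36^5 mod 41 = (10 * 36) mod 41 = 32
  36^6 mod 41 = (32 * 36) mod 41 = 4
  36^7 mod 41 = (4 * 36) mod 41 = 21
  36^8 mod 41 = (21 * 36) mod 41 = 18
Result: A = 18.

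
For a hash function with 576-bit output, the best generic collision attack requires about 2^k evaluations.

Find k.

Step 1: The hash has a 576-bit output.
Step 2: Collision resistance means it should be infeasible to find any x != y with h(x) = h(y).
By the birthday bound, a generic collision search succeeds after about sqrt(2^576) = 2^(576/2) = 2^288 evaluations.
Step 3: Security level = 288 bits.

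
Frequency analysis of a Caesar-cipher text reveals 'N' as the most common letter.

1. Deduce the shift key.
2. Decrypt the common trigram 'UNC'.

Step 1: In English, 'E' is the most frequent letter (12.7%).
Step 2: The most frequent ciphertext letter is 'N' (position 13).
Step 3: Shift = (13 - 4) mod 26 = 9.
Step 4: Decrypt 'UNC' by shifting back 9:
  U -> L
  N -> E
  C -> T
Step 5: 'UNC' decrypts to 'LET'.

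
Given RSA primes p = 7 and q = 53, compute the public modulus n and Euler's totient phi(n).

Step 1: n = p * q = 7 * 53 = 371.
Step 2: phi(n) = (p-1)(q-1) = 6 * 52 = 312.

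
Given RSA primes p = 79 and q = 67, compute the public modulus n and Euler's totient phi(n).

Step 1: n = p * q = 79 * 67 = 5293.
Step 2: phi(n) = (p-1)(q-1) = 78 * 66 = 5148.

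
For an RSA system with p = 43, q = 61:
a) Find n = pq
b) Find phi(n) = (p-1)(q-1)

Step 1: n = p * q = 43 * 61 = 2623.
Step 2: phi(n) = (p-1)(q-1) = 42 * 60 = 2520.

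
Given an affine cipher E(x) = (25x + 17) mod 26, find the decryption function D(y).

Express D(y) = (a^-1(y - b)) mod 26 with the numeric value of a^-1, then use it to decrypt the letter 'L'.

Step 1: Find a^-1, the modular inverse of 25 mod 26.
Step 2: We need 25 * a^-1 = 1 (mod 26).
Step 3: 25 * 25 = 625 = 24 * 26 + 1, so a^-1 = 25.
Step 4: D(y) = 25(y - 17) mod 26.
Step 5: Apply to 'L' (y = 11): D(11) = 25 * (11 - 17) mod 26 = 25 * -6 mod 26 = 6 -> 'G'.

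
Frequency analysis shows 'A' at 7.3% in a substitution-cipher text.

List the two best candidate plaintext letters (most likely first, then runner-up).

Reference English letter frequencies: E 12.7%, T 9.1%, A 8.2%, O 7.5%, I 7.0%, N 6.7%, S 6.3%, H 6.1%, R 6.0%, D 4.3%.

Step 1: Observed frequency of 'A' is 7.3%.
Step 2: Compute distances to each reference frequency and sort:
  O (7.5%): difference = 0.2% <-- BEST
  I (7.0%): difference = 0.3% <-- RUNNER-UP
  N (6.7%): difference = 0.6%
  A (8.2%): difference = 0.9%
  S (6.3%): difference = 1.0%
Step 3: Most likely is 'O' (7.5%, diff 0.2%); second most likely is 'I' (7.0%, diff 0.3%).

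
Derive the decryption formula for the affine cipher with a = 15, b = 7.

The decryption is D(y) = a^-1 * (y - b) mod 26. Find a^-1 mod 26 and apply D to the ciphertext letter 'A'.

Step 1: Find a^-1, the modular inverse of 15 mod 26.
Step 2: We need 15 * a^-1 = 1 (mod 26).
Step 3: 15 * 7 = 105 = 4 * 26 + 1, so a^-1 = 7.
Step 4: D(y) = 7(y - 7) mod 26.
Step 5: Apply to 'A' (y = 0): D(0) = 7 * (0 - 7) mod 26 = 7 * -7 mod 26 = 3 -> 'D'.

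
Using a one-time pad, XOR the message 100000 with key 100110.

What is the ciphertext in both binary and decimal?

Step 1: Write out the XOR operation bit by bit:
  Message: 100000
  Key:     100110
  XOR:     000110
Step 2: Convert to decimal: 000110 = 6.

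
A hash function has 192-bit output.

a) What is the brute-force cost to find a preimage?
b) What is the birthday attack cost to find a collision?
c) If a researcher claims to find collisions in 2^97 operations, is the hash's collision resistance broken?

Step 1: Preimage resistance requires brute-force of 2^192 operations.
Step 2: Collision resistance (birthday bound) = 2^(192/2) = 2^96.
Step 3: The claimed attack costs 2^97 operations.
Step 4: Since 2^97 >= 2^96, the claimed attack is no faster than the generic birthday attack, so this does not break collision resistance.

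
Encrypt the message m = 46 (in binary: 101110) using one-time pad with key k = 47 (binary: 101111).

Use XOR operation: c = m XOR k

Step 1: Write out the XOR operation bit by bit:
  Message: 101110
  Key:     101111
  XOR:     000001
Step 2: Convert to decimal: 000001 = 1.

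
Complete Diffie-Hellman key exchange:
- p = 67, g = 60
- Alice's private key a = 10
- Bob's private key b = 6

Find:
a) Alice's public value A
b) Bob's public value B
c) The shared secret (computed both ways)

Step 1: A = g^a mod p = 60^10 mod 67 = 33.
Step 2: B = g^b mod p = 60^6 mod 67 = 64.
Step 3: Alice computes s = B^a mod p = 64^10 mod 67 = 22.
Step 4: Bob computes s = A^b mod p = 33^6 mod 67 = 22.
Both sides agree: shared secret = 22.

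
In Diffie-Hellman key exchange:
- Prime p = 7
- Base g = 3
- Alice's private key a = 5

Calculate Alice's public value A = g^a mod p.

Step 1: A = g^a mod p = 3^5 mod 7.
  3^1 mod 7 = 3
  3^2 mod 7 = (3 * 3) mod 7 = 2
  3^3 mod 7 = (2 * 3) mod 7 = 6
  3^4 mod 7 = (6 * 3) mod 7 = 4
  3^5 mod 7 = (4 * 3) mod 7 = 5
Result: A = 5.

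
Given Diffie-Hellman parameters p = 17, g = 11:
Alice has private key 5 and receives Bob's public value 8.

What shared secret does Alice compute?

Step 1: s = B^a mod p = 8^5 mod 17.
  8^1 mod 17 = 8
  8^2 mod 17 = (8 * 8) mod 17 = 13
  8^3 mod 17 = (13 * 8) mod 17 = 2
  8^4 mod 17 = (2 * 8) mod 17 = 16
  8^5 mod 17 = (16 * 8) mod 17 = 9
Result: shared secret = 9.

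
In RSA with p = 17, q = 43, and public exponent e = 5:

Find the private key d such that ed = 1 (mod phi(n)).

Step 1: n = 17 * 43 = 731.
Step 2: phi(n) = 16 * 42 = 672.
Step 3: Find d such that 5 * d = 1 (mod 672).
Step 4: d = 5^(-1) mod 672 = 269.
Verification: 5 * 269 = 1345 = 2 * 672 + 1.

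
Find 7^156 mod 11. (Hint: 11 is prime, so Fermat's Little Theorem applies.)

Step 1: Since 11 is prime, by Fermat's Little Theorem: 7^10 = 1 (mod 11).
Step 2: Reduce exponent: 156 mod 10 = 6.
Step 3: So 7^156 = 7^6 (mod 11).
Step 4: 7^6 mod 11 = 4.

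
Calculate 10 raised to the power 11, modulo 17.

Step 1: Compute 10^11 mod 17 step by step, reducing modulo 17 at each step.
  10^1 mod 17 = 10
  10^2 mod 17 = (10 * 10) mod 17 = 15
  10^3 mod 17 = (15 * 10) mod 17 = 14
  10^4 mod 17 = (14 * 10) mod 17 = 4
  10^5 mod 17 = (4 * 10) mod 17 = 6
  10^6 mod 17 = (6 * 10) mod 17 = 9
  10^7 mod 17 = (9 * 10) mod 17 = 5
  10^8 mod 17 = (5 * 10) mod 17 = 16
  10^9 mod 17 = (16 * 10) mod 17 = 7
  10^10 mod 17 = (7 * 10) mod 17 = 2
  10^11 mod 17 = (2 * 10) mod 17 = 3
Step 2: Result = 3.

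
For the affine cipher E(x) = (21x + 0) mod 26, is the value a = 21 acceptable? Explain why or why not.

Step 1: Compute gcd(21, 26).
Step 2: gcd(21, 26) = 1.
Since gcd = 1, 21 is coprime with 26, so it is a valid key.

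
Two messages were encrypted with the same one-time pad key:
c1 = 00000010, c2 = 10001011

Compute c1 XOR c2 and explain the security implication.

Step 1: c1 XOR c2 = (m1 XOR k) XOR (m2 XOR k).
Step 2: By XOR associativity/commutativity: = m1 XOR m2 XOR k XOR k = m1 XOR m2.
Step 3: 00000010 XOR 10001011 = 10001001 = 137.
Step 4: The key cancels out! An attacker learns m1 XOR m2 = 137, revealing the relationship between plaintexts.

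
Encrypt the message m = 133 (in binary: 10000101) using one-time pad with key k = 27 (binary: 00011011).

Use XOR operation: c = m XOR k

Step 1: Write out the XOR operation bit by bit:
  Message: 10000101
  Key:     00011011
  XOR:     10011110
Step 2: Convert to decimal: 10011110 = 158.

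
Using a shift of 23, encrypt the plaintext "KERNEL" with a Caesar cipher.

Step 1: For each letter, shift forward by 23 positions (mod 26).
  K (position 10) -> position (10+23) mod 26 = 7 -> H
  E (position 4) -> position (4+23) mod 26 = 1 -> B
  R (position 17) -> position (17+23) mod 26 = 14 -> O
  N (position 13) -> position (13+23) mod 26 = 10 -> K
  E (position 4) -> position (4+23) mod 26 = 1 -> B
  L (position 11) -> position (11+23) mod 26 = 8 -> I
Result: HBOKBI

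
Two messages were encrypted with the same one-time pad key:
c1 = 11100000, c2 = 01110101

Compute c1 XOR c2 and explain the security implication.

Step 1: c1 XOR c2 = (m1 XOR k) XOR (m2 XOR k).
Step 2: By XOR associativity/commutativity: = m1 XOR m2 XOR k XOR k = m1 XOR m2.
Step 3: 11100000 XOR 01110101 = 10010101 = 149.
Step 4: The key cancels out! An attacker learns m1 XOR m2 = 149, revealing the relationship between plaintexts.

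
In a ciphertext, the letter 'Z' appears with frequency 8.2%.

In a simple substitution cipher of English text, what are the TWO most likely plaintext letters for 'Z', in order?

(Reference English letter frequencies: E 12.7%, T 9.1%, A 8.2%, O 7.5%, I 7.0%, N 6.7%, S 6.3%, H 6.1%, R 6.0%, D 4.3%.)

Step 1: Observed frequency of 'Z' is 8.2%.
Step 2: Compute distances to each reference frequency and sort:
  A (8.2%): difference = 0.0% <-- BEST
  O (7.5%): difference = 0.7% <-- RUNNER-UP
  T (9.1%): difference = 0.9%
  I (7.0%): difference = 1.2%
  N (6.7%): difference = 1.5%
Step 3: Most likely is 'A' (8.2%, diff 0.0%); second most likely is 'O' (7.5%, diff 0.7%).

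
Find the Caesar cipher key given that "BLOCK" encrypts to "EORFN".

Step 1: Compare first letters: B (position 1) -> E (position 4).
Step 2: Shift = (4 - 1) mod 26 = 3.
The shift value is 3.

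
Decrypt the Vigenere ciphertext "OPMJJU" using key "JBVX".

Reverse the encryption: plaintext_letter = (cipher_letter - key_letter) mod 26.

Step 1: Extend key: JBVXJB
Step 2: Decrypt each letter (c - k) mod 26:
  O(14) - J(9) = (14-9) mod 26 = 5 = F
  P(15) - B(1) = (15-1) mod 26 = 14 = O
  M(12) - V(21) = (12-21) mod 26 = 17 = R
  J(9) - X(23) = (9-23) mod 26 = 12 = M
  J(9) - J(9) = (9-9) mod 26 = 0 = A
  U(20) - B(1) = (20-1) mod 26 = 19 = T
Plaintext: FORMAT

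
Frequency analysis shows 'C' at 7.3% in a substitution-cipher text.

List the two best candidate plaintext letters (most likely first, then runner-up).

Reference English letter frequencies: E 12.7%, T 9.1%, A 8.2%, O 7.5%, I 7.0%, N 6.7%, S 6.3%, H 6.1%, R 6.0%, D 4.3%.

Step 1: Observed frequency of 'C' is 7.3%.
Step 2: Compute distances to each reference frequency and sort:
  O (7.5%): difference = 0.2% <-- BEST
  I (7.0%): difference = 0.3% <-- RUNNER-UP
  N (6.7%): difference = 0.6%
  A (8.2%): difference = 0.9%
  S (6.3%): difference = 1.0%
Step 3: Most likely is 'O' (7.5%, diff 0.2%); second most likely is 'I' (7.0%, diff 0.3%).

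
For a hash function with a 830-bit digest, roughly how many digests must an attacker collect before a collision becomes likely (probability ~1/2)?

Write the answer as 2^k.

Step 1: The birthday paradox gives collision probability ~50% after sqrt(2^n) = 2^(n/2) hashes.
Step 2: For 830-bit output: 2^(830/2) = 2^415.
Step 3: Approximately 2^415 hash computations needed.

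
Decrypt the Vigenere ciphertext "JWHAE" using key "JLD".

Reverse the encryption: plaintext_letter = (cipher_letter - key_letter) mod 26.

Step 1: Extend key: JLDJL
Step 2: Decrypt each letter (c - k) mod 26:
  J(9) - J(9) = (9-9) mod 26 = 0 = A
  W(22) - L(11) = (22-11) mod 26 = 11 = L
  H(7) - D(3) = (7-3) mod 26 = 4 = E
  A(0) - J(9) = (0-9) mod 26 = 17 = R
  E(4) - L(11) = (4-11) mod 26 = 19 = T
Plaintext: ALERT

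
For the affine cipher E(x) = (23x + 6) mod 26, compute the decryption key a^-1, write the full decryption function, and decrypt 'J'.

Step 1: Find a^-1, the modular inverse of 23 mod 26.
Step 2: We need 23 * a^-1 = 1 (mod 26).
Step 3: 23 * 17 = 391 = 15 * 26 + 1, so a^-1 = 17.
Step 4: D(y) = 17(y - 6) mod 26.
Step 5: Apply to 'J' (y = 9): D(9) = 17 * (9 - 6) mod 26 = 17 * 3 mod 26 = 25 -> 'Z'.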